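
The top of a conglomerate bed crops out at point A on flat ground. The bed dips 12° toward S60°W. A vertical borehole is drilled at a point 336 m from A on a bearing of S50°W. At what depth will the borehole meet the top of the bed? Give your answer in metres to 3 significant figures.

70.3 m

The hole lies 10° from the dip direction, so the down-dip offset is 336 × cos 10° = 330.90 m.
Depth = down-dip offset × tan(dip) = 330.90 × tan 12° = 330.90 × 0.2126
Depth = 70.33 m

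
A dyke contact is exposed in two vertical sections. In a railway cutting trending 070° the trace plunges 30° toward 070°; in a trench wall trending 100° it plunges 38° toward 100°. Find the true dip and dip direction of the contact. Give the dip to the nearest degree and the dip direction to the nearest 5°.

Represent each trace as a vector plunging at its apparent dip toward its trend (east-north-up frame): v₁ = (0.814, 0.296, -0.500), v₂ = (0.776, -0.137, -0.616).
The plane normal is n = v₁ × v₂ ∝ (0.251, -0.113, 0.341).
tan δ = √(n_x²+n_y²)/n_z = 0.275/0.341, so δ = 38.9°.
Dip direction = atan2(0.251, -0.113) = 114° (azimuth of n's horizontal projection).

true dip 39°, dip direction 115°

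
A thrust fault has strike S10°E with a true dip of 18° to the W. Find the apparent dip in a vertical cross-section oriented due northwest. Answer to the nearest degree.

11°

The section lies 35° from the strike.
tan α = tan 18° × sin 35° = 0.3249 × 0.5736 = 0.1864
apparent dip = arctan 0.1864 = 10.56°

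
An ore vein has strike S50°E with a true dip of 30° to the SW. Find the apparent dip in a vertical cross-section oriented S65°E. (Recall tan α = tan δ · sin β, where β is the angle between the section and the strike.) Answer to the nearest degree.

8°

The section lies 15° from the strike.
tan(apparent dip) = tan 30° · sin 15° = 0.1494
apparent dip = arctan 0.1494 = 8.50°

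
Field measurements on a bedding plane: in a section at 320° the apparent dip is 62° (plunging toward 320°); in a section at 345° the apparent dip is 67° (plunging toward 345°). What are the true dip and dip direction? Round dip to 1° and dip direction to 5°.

true dip 68°, dip direction 000°

Represent each trace as a vector plunging at its apparent dip toward its trend (east-north-up frame): v₁ = (-0.302, 0.360, -0.883), v₂ = (-0.101, 0.377, -0.921).
n = v₁ × v₂ = (-0.002, 0.188, 0.078) (taken with n_z > 0).
tan δ = √(n_x²+n_y²)/n_z = 0.189/0.078, so δ = 67.6°.
The horizontal component of n points toward azimuth atan2(n_x, n_y) = 359°, the dip direction.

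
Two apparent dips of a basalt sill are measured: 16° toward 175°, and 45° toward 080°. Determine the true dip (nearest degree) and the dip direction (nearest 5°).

true dip 47°, dip direction 100°

Each apparent-dip line lies in the plane. As unit vectors (x east, y north, z up), v₁ plunges 16°→175° and v₂ plunges 45°→080°.
The plane normal is n = v₁ × v₂ ∝ (0.711, -0.133, 0.677).
Dip δ = arctan(|n_h|/n_z) = arctan(0.723/0.677) = 46.9°.
Dip direction = atan2(0.711, -0.133) = 101° (azimuth of n's horizontal projection).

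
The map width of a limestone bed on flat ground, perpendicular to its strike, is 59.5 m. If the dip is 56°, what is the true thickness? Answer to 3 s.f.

49.3 m

True thickness t = w · sin(dip) = 59.5 × sin 56°
t = 59.5 × 0.8290 = 49.328 m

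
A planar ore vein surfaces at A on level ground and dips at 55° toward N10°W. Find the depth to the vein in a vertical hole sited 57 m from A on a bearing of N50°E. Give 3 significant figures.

40.7 m

The hole lies 60° from the dip direction, so the down-dip offset is 57 × cos 60° = 28.50 m.
Depth = down-dip offset × tan(dip) = 28.50 × tan 55° = 28.50 × 1.4281
Depth = 40.70 m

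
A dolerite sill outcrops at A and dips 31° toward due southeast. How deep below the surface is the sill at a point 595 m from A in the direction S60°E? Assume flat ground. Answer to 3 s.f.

The hole lies 15° from the dip direction, so the down-dip offset is 595 × cos 15° = 574.73 m.
Depth = down-dip offset × tan(dip) = 574.73 × tan 31° = 574.73 × 0.6009
Depth = 345.33 m

345 m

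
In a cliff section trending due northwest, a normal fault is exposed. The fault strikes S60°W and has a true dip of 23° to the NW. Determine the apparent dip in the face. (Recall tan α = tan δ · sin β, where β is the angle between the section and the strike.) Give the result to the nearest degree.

The strike is S60°W and the section trends due northwest; the acute angle between them is β = 75°.
tan α = tan 23° × sin 75° = 0.4245 × 0.9659 = 0.4100
α = arctan(0.4100) = 22.29°

22°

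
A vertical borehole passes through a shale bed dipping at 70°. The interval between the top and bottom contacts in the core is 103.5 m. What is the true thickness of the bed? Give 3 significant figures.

35.4 m

True thickness t = h · cos(dip) = 103.5 × cos 70°
t = 103.5 × 0.3420 = 35.399 m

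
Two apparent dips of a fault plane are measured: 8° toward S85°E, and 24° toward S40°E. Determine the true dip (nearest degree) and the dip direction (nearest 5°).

true dip 27°, dip direction 170°

Represent each trace as a vector plunging at its apparent dip toward its trend (east-north-up frame): v₁ = (0.986, -0.086, -0.139), v₂ = (0.587, -0.700, -0.407).
n = v₁ × v₂ = (0.062, -0.320, 0.640) (taken with n_z > 0).
Dip δ = arctan(|n_h|/n_z) = arctan(0.326/0.640) = 27.0°.
The horizontal component of n points toward azimuth atan2(n_x, n_y) = 169°, the dip direction.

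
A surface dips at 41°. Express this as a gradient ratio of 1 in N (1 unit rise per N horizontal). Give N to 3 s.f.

1 : N means tan θ = 1/N, so N = 1/tan 41° = 1/0.8693

1 in 1.15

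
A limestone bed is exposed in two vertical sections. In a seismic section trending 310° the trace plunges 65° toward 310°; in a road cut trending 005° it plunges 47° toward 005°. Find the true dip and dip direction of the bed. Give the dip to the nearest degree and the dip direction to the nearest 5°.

true dip 65°, dip direction 305°

Represent each trace as a vector plunging at its apparent dip toward its trend (east-north-up frame): v₁ = (-0.324, 0.272, -0.906), v₂ = (0.059, 0.679, -0.731).
n = v₁ × v₂ = (-0.417, 0.291, 0.236) (taken with n_z > 0).
tan δ = √(n_x²+n_y²)/n_z = 0.508/0.236, so δ = 65.1°.
Dip direction = atan2(-0.417, 0.291) = 305° (azimuth of n's horizontal projection).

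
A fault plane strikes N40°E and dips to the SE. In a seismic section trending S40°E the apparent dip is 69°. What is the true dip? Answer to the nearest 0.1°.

β = acute angle between strike N40°E and section S40°E = 80°.
tan(true dip) = tan 69° / sin 80° = 2.6453
true dip = arctan 2.6453 = 69.29°

69.3°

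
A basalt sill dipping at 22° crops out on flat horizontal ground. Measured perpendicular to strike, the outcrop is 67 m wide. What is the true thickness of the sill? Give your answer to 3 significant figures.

True thickness t = w · sin(dip) = 67 × sin 22°
t = 67 × 0.3746 = 25.099 m

25.1 m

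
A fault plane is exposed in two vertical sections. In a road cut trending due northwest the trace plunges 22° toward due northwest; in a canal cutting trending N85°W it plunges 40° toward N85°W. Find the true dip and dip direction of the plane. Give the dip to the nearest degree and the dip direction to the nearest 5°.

The two traces are lines in the plane: v₁ = (sin 315°·cos 22°, cos 315°·cos 22°, −sin 22°), v₂ = (sin 275°·cos 40°, cos 275°·cos 40°, −sin 40°).
The plane normal is n = v₁ × v₂ ∝ (-0.396, -0.136, 0.457).
tan δ = √(n_x²+n_y²)/n_z = 0.419/0.457, so δ = 42.5°.
Dip direction = azimuth of (n_x, n_y) = atan2(-0.396, -0.136) = 251°.

true dip 43°, dip direction 250°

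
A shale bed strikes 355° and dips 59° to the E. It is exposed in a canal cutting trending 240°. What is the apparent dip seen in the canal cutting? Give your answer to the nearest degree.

56°

The section lies 65° from the strike.
tan(apparent dip) = tan 59° · sin 65° = 1.5083
α = arctan(1.5083) = 56.46°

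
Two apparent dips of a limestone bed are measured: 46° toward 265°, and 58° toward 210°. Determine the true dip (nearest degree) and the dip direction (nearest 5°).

Each apparent-dip line lies in the plane. As unit vectors (x east, y north, z up), v₁ plunges 46°→265° and v₂ plunges 58°→210°.
Cross product v₁ × v₂ gives the pole to the plane: n ∝ (-0.279, -0.396, 0.302).
True dip = arccos(n_z / |n|) = arccos(0.5284) = 58.1°.
Dip direction = azimuth of (n_x, n_y) = atan2(-0.279, -0.396) = 215°.

true dip 58°, dip direction 215°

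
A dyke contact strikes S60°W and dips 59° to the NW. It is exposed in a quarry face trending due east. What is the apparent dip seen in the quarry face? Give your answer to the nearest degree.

The section lies 30° from the strike.
tan α = tan 59° × sin 30° = 1.6643 × 0.5000 = 0.8321
α = arctan(0.8321) = 39.77°

40°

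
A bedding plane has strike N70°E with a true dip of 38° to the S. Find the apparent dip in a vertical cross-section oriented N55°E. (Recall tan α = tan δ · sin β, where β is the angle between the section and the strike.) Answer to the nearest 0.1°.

Angle between strike (N70°E) and section (N55°E): β = 15°.
tan(apparent dip) = tan 38° · sin 15° = 0.2022
apparent dip = arctan 0.2022 = 11.43°

11.4°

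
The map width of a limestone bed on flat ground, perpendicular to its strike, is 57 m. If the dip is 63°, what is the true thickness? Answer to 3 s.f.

50.8 m

True thickness t = w · sin(dip) = 57 × sin 63°
t = 57 × 0.8910 = 50.787 m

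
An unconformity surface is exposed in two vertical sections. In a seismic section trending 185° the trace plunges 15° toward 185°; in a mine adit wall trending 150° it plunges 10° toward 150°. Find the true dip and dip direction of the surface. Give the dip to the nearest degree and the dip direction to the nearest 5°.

Represent each trace as a vector plunging at its apparent dip toward its trend (east-north-up frame): v₁ = (-0.084, -0.962, -0.259), v₂ = (0.492, -0.853, -0.174).
Cross product v₁ × v₂ gives the pole to the plane: n ∝ (-0.054, -0.142, 0.546).
Dip δ = arctan(|n_h|/n_z) = arctan(0.152/0.546) = 15.6°.
Dip direction = atan2(-0.054, -0.142) = 201° (azimuth of n's horizontal projection).

true dip 16°, dip direction 200°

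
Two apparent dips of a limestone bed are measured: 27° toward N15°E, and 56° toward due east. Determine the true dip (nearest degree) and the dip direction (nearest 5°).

Represent each trace as a vector plunging at its apparent dip toward its trend (east-north-up frame): v₁ = (0.231, 0.861, -0.454), v₂ = (0.559, 0.000, -0.829).
The plane normal is n = v₁ × v₂ ∝ (0.714, 0.063, 0.481).
True dip = arccos(n_z / |n|) = arccos(0.5577) = 56.1°.
The horizontal component of n points toward azimuth atan2(n_x, n_y) = 85°, the dip direction.

true dip 56°, dip direction 085°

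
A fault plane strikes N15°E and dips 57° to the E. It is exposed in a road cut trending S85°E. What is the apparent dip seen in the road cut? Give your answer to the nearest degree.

57°

The section lies 80° from the strike.
tan(apparent dip) = tan 57° · sin 80° = 1.5165
apparent dip = arctan 1.5165 = 56.60°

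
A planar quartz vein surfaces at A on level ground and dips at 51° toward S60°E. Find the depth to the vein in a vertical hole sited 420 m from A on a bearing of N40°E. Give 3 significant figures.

90.1 m

The hole lies 80° from the dip direction, so the down-dip offset is 420 × cos 80° = 72.93 m.
Depth = down-dip offset × tan(dip) = 72.93 × tan 51° = 72.93 × 1.2349
Depth = 90.06 m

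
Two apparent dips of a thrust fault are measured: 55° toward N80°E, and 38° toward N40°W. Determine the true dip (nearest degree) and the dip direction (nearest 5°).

The two traces are lines in the plane: v₁ = (sin 80°·cos 55°, cos 80°·cos 55°, −sin 55°), v₂ = (sin 320°·cos 38°, cos 320°·cos 38°, −sin 38°).
Cross product v₁ × v₂ gives the pole to the plane: n ∝ (0.433, 0.763, 0.391).
tan δ = √(n_x²+n_y²)/n_z = 0.877/0.391, so δ = 66.0°.
The horizontal component of n points toward azimuth atan2(n_x, n_y) = 30°, the dip direction.

true dip 66°, dip direction 030°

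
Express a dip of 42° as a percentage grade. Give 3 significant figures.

grade % = 100 × tan 42° = 100 × 0.9004

90.0%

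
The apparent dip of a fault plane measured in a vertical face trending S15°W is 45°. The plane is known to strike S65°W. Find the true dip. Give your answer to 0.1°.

The section is 50° from the strike.
tan δ = tan α / sin β = tan 45° / sin 50° = 1.0000 / 0.7660 = 1.3054
δ = arctan(1.3054) = 52.55°

52.5°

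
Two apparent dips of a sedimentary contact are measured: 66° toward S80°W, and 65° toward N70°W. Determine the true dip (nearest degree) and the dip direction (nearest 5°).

true dip 66°, dip direction 270°

Represent each trace as a vector plunging at its apparent dip toward its trend (east-north-up frame): v₁ = (-0.401, -0.071, -0.914), v₂ = (-0.397, 0.145, -0.906).
Cross product v₁ × v₂ gives the pole to the plane: n ∝ (-0.196, 0.000, 0.086).
True dip = arccos(n_z / |n|) = arccos(0.4015) = 66.3°.
The horizontal component of n points toward azimuth atan2(n_x, n_y) = 270°, the dip direction.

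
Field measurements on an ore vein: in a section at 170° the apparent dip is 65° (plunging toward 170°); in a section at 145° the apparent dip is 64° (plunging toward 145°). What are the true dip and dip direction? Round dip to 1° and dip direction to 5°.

true dip 65°, dip direction 165°

Each apparent-dip line lies in the plane. As unit vectors (x east, y north, z up), v₁ plunges 65°→170° and v₂ plunges 64°→145°.
n = v₁ × v₂ = (0.049, -0.162, 0.078) (taken with n_z > 0).
Dip δ = arctan(|n_h|/n_z) = arctan(0.169/0.078) = 65.2°.
Dip direction = azimuth of (n_x, n_y) = atan2(0.049, -0.162) = 163°.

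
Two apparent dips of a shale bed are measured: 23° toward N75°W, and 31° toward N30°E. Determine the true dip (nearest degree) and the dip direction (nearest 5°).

true dip 40°, dip direction 345°

The two traces are lines in the plane: v₁ = (sin 285°·cos 23°, cos 285°·cos 23°, −sin 23°), v₂ = (sin 30°·cos 31°, cos 30°·cos 31°, −sin 31°).
Cross product v₁ × v₂ gives the pole to the plane: n ∝ (-0.167, 0.625, 0.762).
Dip δ = arctan(|n_h|/n_z) = arctan(0.647/0.762) = 40.3°.
Dip direction = azimuth of (n_x, n_y) = atan2(-0.167, 0.625) = 345°.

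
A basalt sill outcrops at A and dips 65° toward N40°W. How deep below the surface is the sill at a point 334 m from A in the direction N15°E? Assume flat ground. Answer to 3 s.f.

The hole lies 55° from the dip direction, so the down-dip offset is 334 × cos 55° = 191.57 m.
Depth = down-dip offset × tan(dip) = 191.57 × tan 65° = 191.57 × 2.1445
Depth = 410.83 m

411 m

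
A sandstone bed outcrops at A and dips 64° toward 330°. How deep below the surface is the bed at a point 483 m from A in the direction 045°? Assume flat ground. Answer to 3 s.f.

256 m

The hole lies 75° from the dip direction, so the down-dip offset is 483 × cos 75° = 125.01 m.
Depth = down-dip offset × tan(dip) = 125.01 × tan 64° = 125.01 × 2.0503
Depth = 256.31 m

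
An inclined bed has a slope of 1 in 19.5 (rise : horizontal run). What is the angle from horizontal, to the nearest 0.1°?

tan θ = 1/19.5 = 0.0513
θ = arctan(0.0513) = 2.94°

2.9°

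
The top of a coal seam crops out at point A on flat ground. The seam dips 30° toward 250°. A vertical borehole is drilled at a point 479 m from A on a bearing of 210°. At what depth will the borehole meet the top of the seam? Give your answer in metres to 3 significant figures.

The hole lies 40° from the dip direction, so the down-dip offset is 479 × cos 40° = 366.94 m.
Depth = down-dip offset × tan(dip) = 366.94 × tan 30° = 366.94 × 0.5774
Depth = 211.85 m

212 m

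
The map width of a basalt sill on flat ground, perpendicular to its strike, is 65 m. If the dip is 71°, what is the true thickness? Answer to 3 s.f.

61.5 m

True thickness t = w · sin(dip) = 65 × sin 71°
t = 65 × 0.9455 = 61.459 m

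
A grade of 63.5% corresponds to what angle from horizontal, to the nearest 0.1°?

tan θ = 63.5/100 = 0.6350
θ = arctan(0.6350) = 32.42°

32.4°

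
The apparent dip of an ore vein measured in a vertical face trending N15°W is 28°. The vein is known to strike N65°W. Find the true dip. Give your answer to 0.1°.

β = acute angle between strike N65°W and section N15°W = 50°.
tan δ = tan α / sin β = tan 28° / sin 50° = 0.5317 / 0.7660 = 0.6941
δ = arctan(0.6941) = 34.76°

34.8°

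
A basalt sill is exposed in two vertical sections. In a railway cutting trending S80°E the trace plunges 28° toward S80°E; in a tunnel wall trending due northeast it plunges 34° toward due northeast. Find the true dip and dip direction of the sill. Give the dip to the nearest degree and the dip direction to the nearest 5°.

true dip 35°, dip direction 060°

The two traces are lines in the plane: v₁ = (sin 100°·cos 28°, cos 100°·cos 28°, −sin 28°), v₂ = (sin 45°·cos 34°, cos 45°·cos 34°, −sin 34°).
Cross product v₁ × v₂ gives the pole to the plane: n ∝ (0.361, 0.211, 0.600).
Dip δ = arctan(|n_h|/n_z) = arctan(0.418/0.600) = 34.9°.
Dip direction = atan2(0.361, 0.211) = 60° (azimuth of n's horizontal projection).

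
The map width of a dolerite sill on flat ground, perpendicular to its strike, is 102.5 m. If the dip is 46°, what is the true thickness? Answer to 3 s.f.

73.7 m

True thickness t = w · sin(dip) = 102.5 × sin 46°
t = 102.5 × 0.7193 = 73.732 m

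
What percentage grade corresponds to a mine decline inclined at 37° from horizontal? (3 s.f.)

grade % = 100 × tan 37° = 100 × 0.7536

75.4%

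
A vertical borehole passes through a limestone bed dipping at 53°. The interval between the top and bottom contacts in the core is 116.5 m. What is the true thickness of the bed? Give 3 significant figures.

True thickness t = h · cos(dip) = 116.5 × cos 53°
t = 116.5 × 0.6018 = 70.111 m

70.1 m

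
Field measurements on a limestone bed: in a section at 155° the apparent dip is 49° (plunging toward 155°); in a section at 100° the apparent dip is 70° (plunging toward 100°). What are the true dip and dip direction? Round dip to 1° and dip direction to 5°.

true dip 70°, dip direction 090°

Each apparent-dip line lies in the plane. As unit vectors (x east, y north, z up), v₁ plunges 49°→155° and v₂ plunges 70°→100°.
n = v₁ × v₂ = (0.514, 0.006, 0.184) (taken with n_z > 0).
tan δ = √(n_x²+n_y²)/n_z = 0.514/0.184, so δ = 70.3°.
The horizontal component of n points toward azimuth atan2(n_x, n_y) = 89°, the dip direction.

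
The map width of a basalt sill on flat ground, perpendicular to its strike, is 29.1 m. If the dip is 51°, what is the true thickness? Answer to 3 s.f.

22.6 m

True thickness t = w · sin(dip) = 29.1 × sin 51°
t = 29.1 × 0.7771 = 22.615 m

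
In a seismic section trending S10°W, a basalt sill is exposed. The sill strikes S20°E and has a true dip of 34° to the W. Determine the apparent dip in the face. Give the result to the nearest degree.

Angle between strike (S20°E) and section (S10°W): β = 30°.
tan α = tan 34° × sin 30° = 0.6745 × 0.5000 = 0.3373
apparent dip = arctan 0.3373 = 18.64°

19°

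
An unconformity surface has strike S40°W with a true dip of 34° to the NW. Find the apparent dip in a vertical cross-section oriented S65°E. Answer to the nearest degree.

33°

Angle between strike (S40°W) and section (S65°E): β = 75°.
tan(apparent dip) = tan 34° · sin 75° = 0.6515
apparent dip = arctan 0.6515 = 33.09°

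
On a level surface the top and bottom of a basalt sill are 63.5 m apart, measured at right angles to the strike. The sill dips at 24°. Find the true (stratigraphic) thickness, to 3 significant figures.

25.8 m

True thickness t = w · sin(dip) = 63.5 × sin 24°
t = 63.5 × 0.4067 = 25.828 m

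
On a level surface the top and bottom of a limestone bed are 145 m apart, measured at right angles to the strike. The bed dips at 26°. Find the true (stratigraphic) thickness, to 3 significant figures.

True thickness t = w · sin(dip) = 145 × sin 26°
t = 145 × 0.4384 = 63.564 m

63.6 m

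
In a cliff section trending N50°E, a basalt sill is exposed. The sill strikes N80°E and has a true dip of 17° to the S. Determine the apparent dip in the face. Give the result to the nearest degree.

9°

The strike is N80°E and the section trends N50°E; the acute angle between them is β = 30°.
tan α = tan 17° × sin 30° = 0.3057 × 0.5000 = 0.1529
apparent dip = arctan 0.1529 = 8.69°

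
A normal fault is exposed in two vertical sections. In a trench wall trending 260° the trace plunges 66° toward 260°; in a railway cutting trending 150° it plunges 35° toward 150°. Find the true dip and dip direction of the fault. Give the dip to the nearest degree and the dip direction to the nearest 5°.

true dip 70°, dip direction 225°

Each apparent-dip line lies in the plane. As unit vectors (x east, y north, z up), v₁ plunges 66°→260° and v₂ plunges 35°→150°.
n = v₁ × v₂ = (-0.608, -0.604, 0.313) (taken with n_z > 0).
Dip δ = arctan(|n_h|/n_z) = arctan(0.857/0.313) = 69.9°.
The horizontal component of n points toward azimuth atan2(n_x, n_y) = 225°, the dip direction.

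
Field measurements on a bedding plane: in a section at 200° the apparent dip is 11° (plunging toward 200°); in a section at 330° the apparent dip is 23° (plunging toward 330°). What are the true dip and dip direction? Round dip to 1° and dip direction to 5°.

Each apparent-dip line lies in the plane. As unit vectors (x east, y north, z up), v₁ plunges 11°→200° and v₂ plunges 23°→330°.
n = v₁ × v₂ = (-0.513, 0.043, 0.692) (taken with n_z > 0).
tan δ = √(n_x²+n_y²)/n_z = 0.514/0.692, so δ = 36.6°.
The horizontal component of n points toward azimuth atan2(n_x, n_y) = 275°, the dip direction.

true dip 37°, dip direction 275°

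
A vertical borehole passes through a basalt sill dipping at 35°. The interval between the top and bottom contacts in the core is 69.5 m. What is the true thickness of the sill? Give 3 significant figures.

True thickness t = h · cos(dip) = 69.5 × cos 35°
t = 69.5 × 0.8192 = 56.931 m

56.9 m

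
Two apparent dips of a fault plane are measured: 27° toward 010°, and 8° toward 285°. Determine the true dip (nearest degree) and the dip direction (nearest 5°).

Each apparent-dip line lies in the plane. As unit vectors (x east, y north, z up), v₁ plunges 27°→010° and v₂ plunges 8°→285°.
n = v₁ × v₂ = (-0.006, 0.456, 0.879) (taken with n_z > 0).
Dip δ = arctan(|n_h|/n_z) = arctan(0.456/0.879) = 27.4°.
The horizontal component of n points toward azimuth atan2(n_x, n_y) = 359°, the dip direction.

true dip 27°, dip direction 000°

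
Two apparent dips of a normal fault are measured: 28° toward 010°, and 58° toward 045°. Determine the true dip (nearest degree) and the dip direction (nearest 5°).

true dip 65°, dip direction 085°

The two traces are lines in the plane: v₁ = (sin 10°·cos 28°, cos 10°·cos 28°, −sin 28°), v₂ = (sin 45°·cos 58°, cos 45°·cos 58°, −sin 58°).
The plane normal is n = v₁ × v₂ ∝ (0.561, 0.046, 0.268).
Dip δ = arctan(|n_h|/n_z) = arctan(0.563/0.268) = 64.5°.
The horizontal component of n points toward azimuth atan2(n_x, n_y) = 85°, the dip direction.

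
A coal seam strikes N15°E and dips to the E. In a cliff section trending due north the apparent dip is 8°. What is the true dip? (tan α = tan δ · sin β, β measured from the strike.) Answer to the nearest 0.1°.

28.5°

β = acute angle between strike N15°E and section due north = 15°.
tan δ = tan α / sin β = tan 8° / sin 15° = 0.1405 / 0.2588 = 0.5430
true dip = arctan 0.5430 = 28.50°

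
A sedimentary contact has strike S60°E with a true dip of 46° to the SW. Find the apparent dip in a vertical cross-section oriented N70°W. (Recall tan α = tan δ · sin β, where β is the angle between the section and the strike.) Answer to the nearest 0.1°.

10.2°

The strike is S60°E and the section trends N70°W; the acute angle between them is β = 10°.
tan(apparent dip) = tan 46° · sin 10° = 0.1798
α = arctan(0.1798) = 10.19°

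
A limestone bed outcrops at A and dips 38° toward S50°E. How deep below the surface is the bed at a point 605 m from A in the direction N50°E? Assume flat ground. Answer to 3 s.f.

The hole lies 80° from the dip direction, so the down-dip offset is 605 × cos 80° = 105.06 m.
Depth = down-dip offset × tan(dip) = 105.06 × tan 38° = 105.06 × 0.7813
Depth = 82.08 m

82.1 m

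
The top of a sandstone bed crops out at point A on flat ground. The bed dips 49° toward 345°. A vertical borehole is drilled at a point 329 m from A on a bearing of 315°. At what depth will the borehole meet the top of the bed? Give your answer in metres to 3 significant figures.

The hole lies 30° from the dip direction, so the down-dip offset is 329 × cos 30° = 284.92 m.
Depth = down-dip offset × tan(dip) = 284.92 × tan 49° = 284.92 × 1.1504
Depth = 327.77 m

328 m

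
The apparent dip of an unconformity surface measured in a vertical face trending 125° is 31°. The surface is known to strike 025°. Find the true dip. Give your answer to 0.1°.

β = acute angle between strike 025° and section 125° = 80°.
tan δ = tan α / sin β = tan 31° / sin 80° = 0.6009 / 0.9848 = 0.6101
true dip = arctan 0.6101 = 31.39°

31.4°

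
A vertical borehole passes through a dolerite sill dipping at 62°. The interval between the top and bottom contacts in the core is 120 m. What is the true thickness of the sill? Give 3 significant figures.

True thickness t = h · cos(dip) = 120 × cos 62°
t = 120 × 0.4695 = 56.337 m

56.3 m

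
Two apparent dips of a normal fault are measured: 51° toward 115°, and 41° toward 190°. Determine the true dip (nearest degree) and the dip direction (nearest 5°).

true dip 54°, dip direction 140°

Each apparent-dip line lies in the plane. As unit vectors (x east, y north, z up), v₁ plunges 51°→115° and v₂ plunges 41°→190°.
The plane normal is n = v₁ × v₂ ∝ (0.403, -0.476, 0.459).
tan δ = √(n_x²+n_y²)/n_z = 0.624/0.459, so δ = 53.7°.
Dip direction = azimuth of (n_x, n_y) = atan2(0.403, -0.476) = 140°.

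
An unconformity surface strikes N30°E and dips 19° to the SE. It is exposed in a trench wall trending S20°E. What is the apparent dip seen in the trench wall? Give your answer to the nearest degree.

The strike is N30°E and the section trends S20°E; the acute angle between them is β = 50°.
tan α = tan 19° × sin 50° = 0.3443 × 0.7660 = 0.2638
apparent dip = arctan 0.2638 = 14.78°

15°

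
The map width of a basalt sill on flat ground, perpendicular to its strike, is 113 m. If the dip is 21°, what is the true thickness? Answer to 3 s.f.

True thickness t = w · sin(dip) = 113 × sin 21°
t = 113 × 0.3584 = 40.496 m

40.5 m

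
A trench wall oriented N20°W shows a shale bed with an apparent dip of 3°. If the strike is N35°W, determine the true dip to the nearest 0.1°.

β = acute angle between strike N35°W and section N20°W = 15°.
tan(true dip) = tan 3° / sin 15° = 0.2025
true dip = arctan 0.2025 = 11.45°

11.4°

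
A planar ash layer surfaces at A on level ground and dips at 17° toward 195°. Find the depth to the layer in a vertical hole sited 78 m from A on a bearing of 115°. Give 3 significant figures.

The hole lies 80° from the dip direction, so the down-dip offset is 78 × cos 80° = 13.54 m.
Depth = down-dip offset × tan(dip) = 13.54 × tan 17° = 13.54 × 0.3057
Depth = 4.14 m

4.14 m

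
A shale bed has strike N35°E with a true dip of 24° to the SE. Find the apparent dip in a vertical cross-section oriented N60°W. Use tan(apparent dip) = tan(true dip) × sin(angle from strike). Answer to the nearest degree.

The strike is N35°E and the section trends N60°W; the acute angle between them is β = 85°.
tan α = tan 24° × sin 85° = 0.4452 × 0.9962 = 0.4435
apparent dip = arctan 0.4435 = 23.92°

24°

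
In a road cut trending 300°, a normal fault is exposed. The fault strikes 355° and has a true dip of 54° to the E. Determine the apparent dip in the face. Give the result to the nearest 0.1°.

48.4°

Angle between strike (355°) and section (300°): β = 55°.
tan(apparent dip) = tan 54° · sin 55° = 1.1275
apparent dip = arctan 1.1275 = 48.43°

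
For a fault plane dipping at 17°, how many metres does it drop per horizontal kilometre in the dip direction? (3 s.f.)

306 m

drop per km = 1000 × tan 17° = 1000 × 0.3057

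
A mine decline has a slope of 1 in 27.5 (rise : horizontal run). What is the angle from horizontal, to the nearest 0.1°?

tan θ = 1/27.5 = 0.0364
θ = arctan(0.0364) = 2.08°

2.1°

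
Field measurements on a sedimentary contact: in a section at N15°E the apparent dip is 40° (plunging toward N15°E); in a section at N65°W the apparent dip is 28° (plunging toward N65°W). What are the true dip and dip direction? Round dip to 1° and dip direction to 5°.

true dip 43°, dip direction 350°

The two traces are lines in the plane: v₁ = (sin 15°·cos 40°, cos 15°·cos 40°, −sin 40°), v₂ = (sin 295°·cos 28°, cos 295°·cos 28°, −sin 28°).
Cross product v₁ × v₂ gives the pole to the plane: n ∝ (-0.108, 0.607, 0.666).
Dip δ = arctan(|n_h|/n_z) = arctan(0.617/0.666) = 42.8°.
Dip direction = azimuth of (n_x, n_y) = atan2(-0.108, 0.607) = 350°.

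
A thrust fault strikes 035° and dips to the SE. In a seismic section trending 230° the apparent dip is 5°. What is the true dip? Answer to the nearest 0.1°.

18.7°

The section is 15° from the strike.
tan(true dip) = tan 5° / sin 15° = 0.3380
δ = arctan(0.3380) = 18.68°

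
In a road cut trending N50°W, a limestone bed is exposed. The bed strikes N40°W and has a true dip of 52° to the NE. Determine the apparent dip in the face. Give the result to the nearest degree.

13°

Angle between strike (N40°W) and section (N50°W): β = 10°.
tan(apparent dip) = tan 52° · sin 10° = 0.2223
apparent dip = arctan 0.2223 = 12.53°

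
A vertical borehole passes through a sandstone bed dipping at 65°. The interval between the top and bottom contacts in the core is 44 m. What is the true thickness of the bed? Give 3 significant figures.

True thickness t = h · cos(dip) = 44 × cos 65°
t = 44 × 0.4226 = 18.595 m

18.6 m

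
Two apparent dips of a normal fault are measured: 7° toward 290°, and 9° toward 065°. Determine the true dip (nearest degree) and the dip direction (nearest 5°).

Represent each trace as a vector plunging at its apparent dip toward its trend (east-north-up frame): v₁ = (-0.933, 0.339, -0.122), v₂ = (0.895, 0.417, -0.156).
n = v₁ × v₂ = (0.002, 0.255, 0.693) (taken with n_z > 0).
tan δ = √(n_x²+n_y²)/n_z = 0.255/0.693, so δ = 20.2°.
Dip direction = azimuth of (n_x, n_y) = atan2(0.002, 0.255) = 1°.

true dip 20°, dip direction 000°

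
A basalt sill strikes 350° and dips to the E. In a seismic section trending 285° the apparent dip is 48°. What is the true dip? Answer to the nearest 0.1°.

β = acute angle between strike 350° and section 285° = 65°.
tan(true dip) = tan 48° / sin 65° = 1.2254
δ = arctan(1.2254) = 50.78°

50.8°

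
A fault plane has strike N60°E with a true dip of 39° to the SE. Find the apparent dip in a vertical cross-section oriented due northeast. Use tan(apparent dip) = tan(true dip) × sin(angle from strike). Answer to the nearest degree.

12°

Angle between strike (N60°E) and section (due northeast): β = 15°.
tan α = tan 39° × sin 15° = 0.8098 × 0.2588 = 0.2096
α = arctan(0.2096) = 11.84°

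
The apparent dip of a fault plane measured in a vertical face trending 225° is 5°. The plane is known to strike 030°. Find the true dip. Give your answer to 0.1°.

The section is 15° from the strike.
tan(true dip) = tan 5° / sin 15° = 0.3380
δ = arctan(0.3380) = 18.68°

18.7°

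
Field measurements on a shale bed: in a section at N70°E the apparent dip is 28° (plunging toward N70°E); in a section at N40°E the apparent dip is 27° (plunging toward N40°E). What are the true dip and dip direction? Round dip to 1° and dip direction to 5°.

The two traces are lines in the plane: v₁ = (sin 70°·cos 28°, cos 70°·cos 28°, −sin 28°), v₂ = (sin 40°·cos 27°, cos 40°·cos 27°, −sin 27°).
The plane normal is n = v₁ × v₂ ∝ (0.183, 0.108, 0.393).
True dip = arccos(n_z / |n|) = arccos(0.8797) = 28.4°.
Dip direction = atan2(0.183, 0.108) = 60° (azimuth of n's horizontal projection).

true dip 28°, dip direction 060°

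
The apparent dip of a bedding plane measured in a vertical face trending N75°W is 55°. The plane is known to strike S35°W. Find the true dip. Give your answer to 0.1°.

56.7°

The section is 70° from the strike.
tan δ = tan α / sin β = tan 55° / sin 70° = 1.4281 / 0.9397 = 1.5198
true dip = arctan 1.5198 = 56.66°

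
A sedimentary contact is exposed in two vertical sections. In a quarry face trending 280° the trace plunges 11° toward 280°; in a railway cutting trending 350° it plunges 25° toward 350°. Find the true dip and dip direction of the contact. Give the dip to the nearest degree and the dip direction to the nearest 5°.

true dip 25°, dip direction 345°

Each apparent-dip line lies in the plane. As unit vectors (x east, y north, z up), v₁ plunges 11°→280° and v₂ plunges 25°→350°.
The plane normal is n = v₁ × v₂ ∝ (-0.098, 0.379, 0.836).
True dip = arccos(n_z / |n|) = arccos(0.9058) = 25.1°.
Dip direction = atan2(-0.098, 0.379) = 345° (azimuth of n's horizontal projection).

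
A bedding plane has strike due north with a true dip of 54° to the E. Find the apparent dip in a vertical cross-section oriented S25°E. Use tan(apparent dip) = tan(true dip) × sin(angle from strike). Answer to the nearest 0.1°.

The section lies 25° from the strike.
tan(apparent dip) = tan 54° · sin 25° = 0.5817
α = arctan(0.5817) = 30.19°

30.2°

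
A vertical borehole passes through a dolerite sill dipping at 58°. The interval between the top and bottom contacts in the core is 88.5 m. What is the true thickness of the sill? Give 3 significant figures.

46.9 m

True thickness t = h · cos(dip) = 88.5 × cos 58°
t = 88.5 × 0.5299 = 46.898 m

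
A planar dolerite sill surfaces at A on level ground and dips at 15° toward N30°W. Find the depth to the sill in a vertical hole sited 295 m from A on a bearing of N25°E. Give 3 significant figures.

The hole lies 55° from the dip direction, so the down-dip offset is 295 × cos 55° = 169.21 m.
Depth = down-dip offset × tan(dip) = 169.21 × tan 15° = 169.21 × 0.2679
Depth = 45.34 m

45.3 m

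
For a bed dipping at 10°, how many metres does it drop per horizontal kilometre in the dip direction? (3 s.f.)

176 m

drop per km = 1000 × tan 10° = 1000 × 0.1763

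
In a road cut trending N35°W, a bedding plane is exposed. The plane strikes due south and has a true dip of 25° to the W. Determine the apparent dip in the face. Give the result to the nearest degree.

15°

Angle between strike (due south) and section (N35°W): β = 35°.
tan(apparent dip) = tan 25° · sin 35° = 0.2675
α = arctan(0.2675) = 14.97°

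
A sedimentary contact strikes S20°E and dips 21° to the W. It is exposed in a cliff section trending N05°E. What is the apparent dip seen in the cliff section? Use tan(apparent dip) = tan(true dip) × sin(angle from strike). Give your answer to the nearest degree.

9°

Angle between strike (S20°E) and section (N05°E): β = 25°.
tan(apparent dip) = tan 21° · sin 25° = 0.1622
α = arctan(0.1622) = 9.21°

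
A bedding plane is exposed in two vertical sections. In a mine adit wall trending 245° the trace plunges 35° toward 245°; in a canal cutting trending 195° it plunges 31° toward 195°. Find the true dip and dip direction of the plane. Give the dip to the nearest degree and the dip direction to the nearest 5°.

Represent each trace as a vector plunging at its apparent dip toward its trend (east-north-up frame): v₁ = (-0.742, -0.346, -0.574), v₂ = (-0.222, -0.828, -0.515).
n = v₁ × v₂ = (-0.297, -0.255, 0.538) (taken with n_z > 0).
tan δ = √(n_x²+n_y²)/n_z = 0.391/0.538, so δ = 36.0°.
Dip direction = azimuth of (n_x, n_y) = atan2(-0.297, -0.255) = 229°.

true dip 36°, dip direction 230°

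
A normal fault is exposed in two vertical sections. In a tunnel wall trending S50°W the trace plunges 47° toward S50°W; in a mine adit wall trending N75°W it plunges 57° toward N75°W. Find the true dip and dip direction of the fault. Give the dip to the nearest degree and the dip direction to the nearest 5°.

Represent each trace as a vector plunging at its apparent dip toward its trend (east-north-up frame): v₁ = (-0.522, -0.438, -0.731), v₂ = (-0.526, 0.141, -0.839).
Cross product v₁ × v₂ gives the pole to the plane: n ∝ (-0.471, 0.053, 0.304).
Dip δ = arctan(|n_h|/n_z) = arctan(0.474/0.304) = 57.3°.
The horizontal component of n points toward azimuth atan2(n_x, n_y) = 276°, the dip direction.

true dip 57°, dip direction 275°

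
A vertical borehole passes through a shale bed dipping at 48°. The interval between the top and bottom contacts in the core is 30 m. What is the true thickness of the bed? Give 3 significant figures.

20.1 m

True thickness t = h · cos(dip) = 30 × cos 48°
t = 30 × 0.6691 = 20.074 m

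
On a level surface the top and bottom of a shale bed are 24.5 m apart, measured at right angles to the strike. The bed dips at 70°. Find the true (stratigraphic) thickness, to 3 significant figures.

23.0 m

True thickness t = w · sin(dip) = 24.5 × sin 70°
t = 24.5 × 0.9397 = 23.022 m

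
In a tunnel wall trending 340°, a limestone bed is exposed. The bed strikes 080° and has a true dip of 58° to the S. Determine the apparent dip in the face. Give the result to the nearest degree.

58°

Angle between strike (080°) and section (340°): β = 80°.
tan α = tan 58° × sin 80° = 1.6003 × 0.9848 = 1.5760
apparent dip = arctan 1.5760 = 57.60°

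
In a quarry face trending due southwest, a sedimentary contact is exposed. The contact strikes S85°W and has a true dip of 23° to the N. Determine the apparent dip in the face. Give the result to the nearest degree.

Angle between strike (S85°W) and section (due southwest): β = 40°.
tan α = tan 23° × sin 40° = 0.4245 × 0.6428 = 0.2728
apparent dip = arctan 0.2728 = 15.26°

15°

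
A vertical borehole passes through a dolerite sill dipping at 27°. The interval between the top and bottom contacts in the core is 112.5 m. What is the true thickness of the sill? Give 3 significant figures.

100 m

True thickness t = h · cos(dip) = 112.5 × cos 27°
t = 112.5 × 0.8910 = 100.238 m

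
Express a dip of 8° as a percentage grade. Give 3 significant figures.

grade % = 100 × tan 8° = 100 × 0.1405

14.1%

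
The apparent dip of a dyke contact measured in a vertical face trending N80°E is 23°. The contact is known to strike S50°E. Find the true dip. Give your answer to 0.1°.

β = acute angle between strike S50°E and section N80°E = 50°.
tan δ = tan α / sin β = tan 23° / sin 50° = 0.4245 / 0.7660 = 0.5541
true dip = arctan 0.5541 = 28.99°

29.0°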